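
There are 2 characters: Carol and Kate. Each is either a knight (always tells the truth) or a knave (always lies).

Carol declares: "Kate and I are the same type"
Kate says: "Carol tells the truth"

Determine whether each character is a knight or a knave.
Carol is a knight.
Kate is a knight.

Verification:
- Carol (knight) says "Kate and I are the same type" - this is TRUE because Carol is a knight and Kate is a knight.
- Kate (knight) says "Carol tells the truth" - this is TRUE because Carol is a knight.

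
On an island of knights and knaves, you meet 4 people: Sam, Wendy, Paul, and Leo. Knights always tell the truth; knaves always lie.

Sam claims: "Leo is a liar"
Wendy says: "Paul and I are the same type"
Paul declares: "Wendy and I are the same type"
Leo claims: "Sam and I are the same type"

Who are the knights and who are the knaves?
Sam is a knight.
Wendy is a knight.
Paul is a knight.
Leo is a knave.

Verification:
- Sam (knight) says "Leo is a liar" - this is TRUE because Leo is a knave.
- Wendy (knight) says "Paul and I are the same type" - this is TRUE because Wendy is a knight and Paul is a knight.
- Paul (knight) says "Wendy and I are the same type" - this is TRUE because Paul is a knight and Wendy is a knight.
- Leo (knave) says "Sam and I are the same type" - this is FALSE (a lie) because Leo is a knave and Sam is a knight.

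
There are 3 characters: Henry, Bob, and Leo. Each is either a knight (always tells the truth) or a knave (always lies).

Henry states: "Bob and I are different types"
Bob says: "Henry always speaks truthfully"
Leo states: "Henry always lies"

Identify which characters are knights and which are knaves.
Henry is a knave.
Bob is a knave.
Leo is a knight.

Verification:
- Henry (knave) says "Bob and I are different types" - this is FALSE (a lie) because Henry is a knave and Bob is a knave.
- Bob (knave) says "Henry always speaks truthfully" - this is FALSE (a lie) because Henry is a knave.
- Leo (knight) says "Henry always lies" - this is TRUE because Henry is a knave.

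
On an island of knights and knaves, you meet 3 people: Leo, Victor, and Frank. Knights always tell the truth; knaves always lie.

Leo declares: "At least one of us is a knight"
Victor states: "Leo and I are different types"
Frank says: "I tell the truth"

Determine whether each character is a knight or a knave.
Leo is a knave.
Victor is a knave.
Frank is a knave.

Verification:
- Leo (knave) says "At least one of us is a knight" - this is FALSE (a lie) because no one is a knight.
- Victor (knave) says "Leo and I are different types" - this is FALSE (a lie) because Victor is a knave and Leo is a knave.
- Frank (knave) says "I tell the truth" - this is FALSE (a lie) because Frank is a knave.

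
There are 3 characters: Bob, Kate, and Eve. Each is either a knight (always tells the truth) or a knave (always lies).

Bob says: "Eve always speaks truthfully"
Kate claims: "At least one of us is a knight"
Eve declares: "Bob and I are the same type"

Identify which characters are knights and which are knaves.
Bob is a knight.
Kate is a knight.
Eve is a knight.

Verification:
- Bob (knight) says "Eve always speaks truthfully" - this is TRUE because Eve is a knight.
- Kate (knight) says "At least one of us is a knight" - this is TRUE because Bob, Kate, and Eve are knights.
- Eve (knight) says "Bob and I are the same type" - this is TRUE because Eve is a knight and Bob is a knight.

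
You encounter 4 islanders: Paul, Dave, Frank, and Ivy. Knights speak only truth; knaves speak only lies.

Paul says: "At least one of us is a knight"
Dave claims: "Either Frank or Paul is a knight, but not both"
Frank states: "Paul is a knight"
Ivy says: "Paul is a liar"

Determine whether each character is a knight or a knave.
Paul is a knight.
Dave is a knave.
Frank is a knight.
Ivy is a knave.

Verification:
- Paul (knight) says "At least one of us is a knight" - this is TRUE because Paul and Frank are knights.
- Dave (knave) says "Either Frank or Paul is a knight, but not both" - this is FALSE (a lie) because Frank is a knight and Paul is a knight.
- Frank (knight) says "Paul is a knight" - this is TRUE because Paul is a knight.
- Ivy (knave) says "Paul is a liar" - this is FALSE (a lie) because Paul is a knight.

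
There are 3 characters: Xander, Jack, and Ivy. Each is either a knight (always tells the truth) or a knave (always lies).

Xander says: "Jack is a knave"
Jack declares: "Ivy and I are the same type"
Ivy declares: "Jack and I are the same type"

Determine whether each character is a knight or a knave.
Xander is a knave.
Jack is a knight.
Ivy is a knight.

Verification:
- Xander (knave) says "Jack is a knave" - this is FALSE (a lie) because Jack is a knight.
- Jack (knight) says "Ivy and I are the same type" - this is TRUE because Jack is a knight and Ivy is a knight.
- Ivy (knight) says "Jack and I are the same type" - this is TRUE because Ivy is a knight and Jack is a knight.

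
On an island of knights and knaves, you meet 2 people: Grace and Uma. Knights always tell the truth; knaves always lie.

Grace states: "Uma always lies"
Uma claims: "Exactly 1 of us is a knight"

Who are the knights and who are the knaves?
Grace is a knave.
Uma is a knight.

Verification:
- Grace (knave) says "Uma always lies" - this is FALSE (a lie) because Uma is a knight.
- Uma (knight) says "Exactly 1 of us is a knight" - this is TRUE because there are 1 knights.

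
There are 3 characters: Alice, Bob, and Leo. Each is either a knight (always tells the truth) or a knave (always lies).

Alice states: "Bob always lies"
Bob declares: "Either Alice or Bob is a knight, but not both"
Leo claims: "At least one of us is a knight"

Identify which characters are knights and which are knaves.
Alice is a knave.
Bob is a knight.
Leo is a knight.

Verification:
- Alice (knave) says "Bob always lies" - this is FALSE (a lie) because Bob is a knight.
- Bob (knight) says "Either Alice or Bob is a knight, but not both" - this is TRUE because Alice is a knave and Bob is a knight.
- Leo (knight) says "At least one of us is a knight" - this is TRUE because Bob and Leo are knights.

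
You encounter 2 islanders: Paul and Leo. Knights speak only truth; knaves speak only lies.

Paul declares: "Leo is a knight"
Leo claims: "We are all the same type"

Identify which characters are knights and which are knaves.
Paul is a knight.
Leo is a knight.

Verification:
- Paul (knight) says "Leo is a knight" - this is TRUE because Leo is a knight.
- Leo (knight) says "We are all the same type" - this is TRUE because Paul and Leo are knights.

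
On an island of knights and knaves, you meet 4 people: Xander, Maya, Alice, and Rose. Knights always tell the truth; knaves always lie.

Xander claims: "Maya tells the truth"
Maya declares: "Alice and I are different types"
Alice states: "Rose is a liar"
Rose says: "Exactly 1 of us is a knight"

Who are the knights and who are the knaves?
Xander is a knave.
Maya is a knave.
Alice is a knave.
Rose is a knight.

Verification:
- Xander (knave) says "Maya tells the truth" - this is FALSE (a lie) because Maya is a knave.
- Maya (knave) says "Alice and I are different types" - this is FALSE (a lie) because Maya is a knave and Alice is a knave.
- Alice (knave) says "Rose is a liar" - this is FALSE (a lie) because Rose is a knight.
- Rose (knight) says "Exactly 1 of us is a knight" - this is TRUE because there are 1 knights.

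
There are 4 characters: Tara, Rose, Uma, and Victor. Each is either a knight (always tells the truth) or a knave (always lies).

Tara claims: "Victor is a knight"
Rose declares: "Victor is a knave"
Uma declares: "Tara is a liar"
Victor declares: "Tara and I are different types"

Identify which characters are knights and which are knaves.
Tara is a knave.
Rose is a knight.
Uma is a knight.
Victor is a knave.

Verification:
- Tara (knave) says "Victor is a knight" - this is FALSE (a lie) because Victor is a knave.
- Rose (knight) says "Victor is a knave" - this is TRUE because Victor is a knave.
- Uma (knight) says "Tara is a liar" - this is TRUE because Tara is a knave.
- Victor (knave) says "Tara and I are different types" - this is FALSE (a lie) because Victor is a knave and Tara is a knave.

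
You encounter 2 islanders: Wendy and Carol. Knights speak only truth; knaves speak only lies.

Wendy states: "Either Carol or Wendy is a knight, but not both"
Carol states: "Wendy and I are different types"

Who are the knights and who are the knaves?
Wendy is a knave.
Carol is a knave.

Verification:
- Wendy (knave) says "Either Carol or Wendy is a knight, but not both" - this is FALSE (a lie) because Carol is a knave and Wendy is a knave.
- Carol (knave) says "Wendy and I are different types" - this is FALSE (a lie) because Carol is a knave and Wendy is a knave.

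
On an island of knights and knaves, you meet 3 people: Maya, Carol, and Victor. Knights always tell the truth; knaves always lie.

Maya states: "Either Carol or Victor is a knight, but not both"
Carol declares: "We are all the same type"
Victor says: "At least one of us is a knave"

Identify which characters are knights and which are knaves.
Maya is a knight.
Carol is a knave.
Victor is a knight.

Verification:
- Maya (knight) says "Either Carol or Victor is a knight, but not both" - this is TRUE because Carol is a knave and Victor is a knight.
- Carol (knave) says "We are all the same type" - this is FALSE (a lie) because Maya and Victor are knights and Carol is a knave.
- Victor (knight) says "At least one of us is a knave" - this is TRUE because Carol is a knave.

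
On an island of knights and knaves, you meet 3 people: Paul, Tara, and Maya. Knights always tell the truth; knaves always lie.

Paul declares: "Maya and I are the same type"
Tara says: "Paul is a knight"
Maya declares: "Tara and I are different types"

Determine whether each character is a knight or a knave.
Paul is a knave.
Tara is a knave.
Maya is a knight.

Verification:
- Paul (knave) says "Maya and I are the same type" - this is FALSE (a lie) because Paul is a knave and Maya is a knight.
- Tara (knave) says "Paul is a knight" - this is FALSE (a lie) because Paul is a knave.
- Maya (knight) says "Tara and I are different types" - this is TRUE because Maya is a knight and Tara is a knave.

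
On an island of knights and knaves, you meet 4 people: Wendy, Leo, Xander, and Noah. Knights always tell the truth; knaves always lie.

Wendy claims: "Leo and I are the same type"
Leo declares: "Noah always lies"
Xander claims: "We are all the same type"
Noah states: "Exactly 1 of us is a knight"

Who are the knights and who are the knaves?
Wendy is a knight.
Leo is a knight.
Xander is a knave.
Noah is a knave.

Verification:
- Wendy (knight) says "Leo and I are the same type" - this is TRUE because Wendy is a knight and Leo is a knight.
- Leo (knight) says "Noah always lies" - this is TRUE because Noah is a knave.
- Xander (knave) says "We are all the same type" - this is FALSE (a lie) because Wendy and Leo are knights and Xander and Noah are knaves.
- Noah (knave) says "Exactly 1 of us is a knight" - this is FALSE (a lie) because there are 2 knights.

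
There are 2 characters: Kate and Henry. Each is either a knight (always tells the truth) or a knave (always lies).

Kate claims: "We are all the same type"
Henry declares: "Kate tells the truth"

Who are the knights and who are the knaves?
Kate is a knight.
Henry is a knight.

Verification:
- Kate (knight) says "We are all the same type" - this is TRUE because Kate and Henry are knights.
- Henry (knight) says "Kate tells the truth" - this is TRUE because Kate is a knight.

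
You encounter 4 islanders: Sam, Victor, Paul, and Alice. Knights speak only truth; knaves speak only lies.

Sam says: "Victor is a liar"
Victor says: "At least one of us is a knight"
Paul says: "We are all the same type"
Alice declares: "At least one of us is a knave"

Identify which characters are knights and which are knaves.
Sam is a knave.
Victor is a knight.
Paul is a knave.
Alice is a knight.

Verification:
- Sam (knave) says "Victor is a liar" - this is FALSE (a lie) because Victor is a knight.
- Victor (knight) says "At least one of us is a knight" - this is TRUE because Victor and Alice are knights.
- Paul (knave) says "We are all the same type" - this is FALSE (a lie) because Victor and Alice are knights and Sam and Paul are knaves.
- Alice (knight) says "At least one of us is a knave" - this is TRUE because Sam and Paul are knaves.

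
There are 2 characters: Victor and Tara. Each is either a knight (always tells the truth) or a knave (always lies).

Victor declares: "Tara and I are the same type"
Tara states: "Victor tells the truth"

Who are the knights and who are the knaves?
Victor is a knight.
Tara is a knight.

Verification:
- Victor (knight) says "Tara and I are the same type" - this is TRUE because Victor is a knight and Tara is a knight.
- Tara (knight) says "Victor tells the truth" - this is TRUE because Victor is a knight.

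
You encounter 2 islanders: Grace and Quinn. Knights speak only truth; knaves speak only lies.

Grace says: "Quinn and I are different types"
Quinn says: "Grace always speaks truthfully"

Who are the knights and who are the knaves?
Grace is a knave.
Quinn is a knave.

Verification:
- Grace (knave) says "Quinn and I are different types" - this is FALSE (a lie) because Grace is a knave and Quinn is a knave.
- Quinn (knave) says "Grace always speaks truthfully" - this is FALSE (a lie) because Grace is a knave.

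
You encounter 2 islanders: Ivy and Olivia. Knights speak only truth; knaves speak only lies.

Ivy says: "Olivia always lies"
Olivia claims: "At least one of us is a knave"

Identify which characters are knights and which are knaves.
Ivy is a knave.
Olivia is a knight.

Verification:
- Ivy (knave) says "Olivia always lies" - this is FALSE (a lie) because Olivia is a knight.
- Olivia (knight) says "At least one of us is a knave" - this is TRUE because Ivy is a knave.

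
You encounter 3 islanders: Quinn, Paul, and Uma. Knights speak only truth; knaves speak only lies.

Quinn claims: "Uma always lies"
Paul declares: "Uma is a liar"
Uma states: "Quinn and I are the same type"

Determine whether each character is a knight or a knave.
Quinn is a knight.
Paul is a knight.
Uma is a knave.

Verification:
- Quinn (knight) says "Uma always lies" - this is TRUE because Uma is a knave.
- Paul (knight) says "Uma is a liar" - this is TRUE because Uma is a knave.
- Uma (knave) says "Quinn and I are the same type" - this is FALSE (a lie) because Uma is a knave and Quinn is a knight.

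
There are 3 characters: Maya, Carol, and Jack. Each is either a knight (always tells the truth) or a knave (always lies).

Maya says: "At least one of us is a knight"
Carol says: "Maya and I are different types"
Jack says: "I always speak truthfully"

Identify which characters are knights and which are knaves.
Maya is a knave.
Carol is a knave.
Jack is a knave.

Verification:
- Maya (knave) says "At least one of us is a knight" - this is FALSE (a lie) because no one is a knight.
- Carol (knave) says "Maya and I are different types" - this is FALSE (a lie) because Carol is a knave and Maya is a knave.
- Jack (knave) says "I always speak truthfully" - this is FALSE (a lie) because Jack is a knave.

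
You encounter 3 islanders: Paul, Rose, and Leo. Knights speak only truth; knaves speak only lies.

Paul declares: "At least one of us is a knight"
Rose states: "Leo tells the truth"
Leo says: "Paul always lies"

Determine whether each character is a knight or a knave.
Paul is a knight.
Rose is a knave.
Leo is a knave.

Verification:
- Paul (knight) says "At least one of us is a knight" - this is TRUE because Paul is a knight.
- Rose (knave) says "Leo tells the truth" - this is FALSE (a lie) because Leo is a knave.
- Leo (knave) says "Paul always lies" - this is FALSE (a lie) because Paul is a knight.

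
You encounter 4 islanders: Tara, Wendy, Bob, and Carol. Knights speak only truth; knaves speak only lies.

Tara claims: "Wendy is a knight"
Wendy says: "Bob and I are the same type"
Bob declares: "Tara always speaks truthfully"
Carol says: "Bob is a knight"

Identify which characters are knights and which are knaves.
Tara is a knight.
Wendy is a knight.
Bob is a knight.
Carol is a knight.

Verification:
- Tara (knight) says "Wendy is a knight" - this is TRUE because Wendy is a knight.
- Wendy (knight) says "Bob and I are the same type" - this is TRUE because Wendy is a knight and Bob is a knight.
- Bob (knight) says "Tara always speaks truthfully" - this is TRUE because Tara is a knight.
- Carol (knight) says "Bob is a knight" - this is TRUE because Bob is a knight.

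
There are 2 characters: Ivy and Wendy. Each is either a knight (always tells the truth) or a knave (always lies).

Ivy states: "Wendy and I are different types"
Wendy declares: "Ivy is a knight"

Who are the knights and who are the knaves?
Ivy is a knave.
Wendy is a knave.

Verification:
- Ivy (knave) says "Wendy and I are different types" - this is FALSE (a lie) because Ivy is a knave and Wendy is a knave.
- Wendy (knave) says "Ivy is a knight" - this is FALSE (a lie) because Ivy is a knave.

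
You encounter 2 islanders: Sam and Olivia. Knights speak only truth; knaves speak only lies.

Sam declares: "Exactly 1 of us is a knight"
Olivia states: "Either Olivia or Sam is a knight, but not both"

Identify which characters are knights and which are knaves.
Sam is a knave.
Olivia is a knave.

Verification:
- Sam (knave) says "Exactly 1 of us is a knight" - this is FALSE (a lie) because there are 0 knights.
- Olivia (knave) says "Either Olivia or Sam is a knight, but not both" - this is FALSE (a lie) because Olivia is a knave and Sam is a knave.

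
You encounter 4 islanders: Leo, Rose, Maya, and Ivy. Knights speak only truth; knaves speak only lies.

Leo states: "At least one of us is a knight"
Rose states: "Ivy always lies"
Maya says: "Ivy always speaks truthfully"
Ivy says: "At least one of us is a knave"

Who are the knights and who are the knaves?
Leo is a knight.
Rose is a knave.
Maya is a knight.
Ivy is a knight.

Verification:
- Leo (knight) says "At least one of us is a knight" - this is TRUE because Leo, Maya, and Ivy are knights.
- Rose (knave) says "Ivy always lies" - this is FALSE (a lie) because Ivy is a knight.
- Maya (knight) says "Ivy always speaks truthfully" - this is TRUE because Ivy is a knight.
- Ivy (knight) says "At least one of us is a knave" - this is TRUE because Rose is a knave.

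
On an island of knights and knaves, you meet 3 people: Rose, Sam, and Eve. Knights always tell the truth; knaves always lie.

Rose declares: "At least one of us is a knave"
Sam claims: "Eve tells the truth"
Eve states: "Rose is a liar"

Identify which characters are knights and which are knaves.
Rose is a knight.
Sam is a knave.
Eve is a knave.

Verification:
- Rose (knight) says "At least one of us is a knave" - this is TRUE because Sam and Eve are knaves.
- Sam (knave) says "Eve tells the truth" - this is FALSE (a lie) because Eve is a knave.
- Eve (knave) says "Rose is a liar" - this is FALSE (a lie) because Rose is a knight.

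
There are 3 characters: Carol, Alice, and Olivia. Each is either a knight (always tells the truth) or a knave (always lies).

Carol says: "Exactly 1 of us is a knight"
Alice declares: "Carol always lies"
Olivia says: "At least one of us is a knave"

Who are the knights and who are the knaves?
Carol is a knave.
Alice is a knight.
Olivia is a knight.

Verification:
- Carol (knave) says "Exactly 1 of us is a knight" - this is FALSE (a lie) because there are 2 knights.
- Alice (knight) says "Carol always lies" - this is TRUE because Carol is a knave.
- Olivia (knight) says "At least one of us is a knave" - this is TRUE because Carol is a knave.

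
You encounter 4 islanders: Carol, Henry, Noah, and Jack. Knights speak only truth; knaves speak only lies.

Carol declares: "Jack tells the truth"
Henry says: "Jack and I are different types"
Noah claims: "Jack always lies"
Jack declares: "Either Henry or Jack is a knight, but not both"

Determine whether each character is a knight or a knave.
Carol is a knave.
Henry is a knave.
Noah is a knight.
Jack is a knave.

Verification:
- Carol (knave) says "Jack tells the truth" - this is FALSE (a lie) because Jack is a knave.
- Henry (knave) says "Jack and I are different types" - this is FALSE (a lie) because Henry is a knave and Jack is a knave.
- Noah (knight) says "Jack always lies" - this is TRUE because Jack is a knave.
- Jack (knave) says "Either Henry or Jack is a knight, but not both" - this is FALSE (a lie) because Henry is a knave and Jack is a knave.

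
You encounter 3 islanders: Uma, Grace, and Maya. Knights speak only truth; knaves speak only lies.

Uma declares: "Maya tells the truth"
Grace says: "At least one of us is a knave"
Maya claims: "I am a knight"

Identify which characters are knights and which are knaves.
Uma is a knave.
Grace is a knight.
Maya is a knave.

Verification:
- Uma (knave) says "Maya tells the truth" - this is FALSE (a lie) because Maya is a knave.
- Grace (knight) says "At least one of us is a knave" - this is TRUE because Uma and Maya are knaves.
- Maya (knave) says "I am a knight" - this is FALSE (a lie) because Maya is a knave.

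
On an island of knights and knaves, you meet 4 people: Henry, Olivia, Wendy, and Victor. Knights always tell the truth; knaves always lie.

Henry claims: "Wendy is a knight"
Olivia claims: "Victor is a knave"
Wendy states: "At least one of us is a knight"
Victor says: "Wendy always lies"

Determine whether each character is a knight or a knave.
Henry is a knight.
Olivia is a knight.
Wendy is a knight.
Victor is a knave.

Verification:
- Henry (knight) says "Wendy is a knight" - this is TRUE because Wendy is a knight.
- Olivia (knight) says "Victor is a knave" - this is TRUE because Victor is a knave.
- Wendy (knight) says "At least one of us is a knight" - this is TRUE because Henry, Olivia, and Wendy are knights.
- Victor (knave) says "Wendy always lies" - this is FALSE (a lie) because Wendy is a knight.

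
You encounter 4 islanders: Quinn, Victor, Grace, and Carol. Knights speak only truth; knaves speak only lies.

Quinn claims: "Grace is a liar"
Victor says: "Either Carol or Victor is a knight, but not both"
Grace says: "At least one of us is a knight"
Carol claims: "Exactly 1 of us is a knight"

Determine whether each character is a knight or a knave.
Quinn is a knave.
Victor is a knight.
Grace is a knight.
Carol is a knave.

Verification:
- Quinn (knave) says "Grace is a liar" - this is FALSE (a lie) because Grace is a knight.
- Victor (knight) says "Either Carol or Victor is a knight, but not both" - this is TRUE because Carol is a knave and Victor is a knight.
- Grace (knight) says "At least one of us is a knight" - this is TRUE because Victor and Grace are knights.
- Carol (knave) says "Exactly 1 of us is a knight" - this is FALSE (a lie) because there are 2 knights.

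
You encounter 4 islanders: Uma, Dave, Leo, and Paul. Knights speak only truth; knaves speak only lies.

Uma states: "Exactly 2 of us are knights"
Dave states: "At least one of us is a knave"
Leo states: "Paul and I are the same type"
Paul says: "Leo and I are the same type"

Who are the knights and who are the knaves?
Uma is a knave.
Dave is a knight.
Leo is a knight.
Paul is a knight.

Verification:
- Uma (knave) says "Exactly 2 of us are knights" - this is FALSE (a lie) because there are 3 knights.
- Dave (knight) says "At least one of us is a knave" - this is TRUE because Uma is a knave.
- Leo (knight) says "Paul and I are the same type" - this is TRUE because Leo is a knight and Paul is a knight.
- Paul (knight) says "Leo and I are the same type" - this is TRUE because Paul is a knight and Leo is a knight.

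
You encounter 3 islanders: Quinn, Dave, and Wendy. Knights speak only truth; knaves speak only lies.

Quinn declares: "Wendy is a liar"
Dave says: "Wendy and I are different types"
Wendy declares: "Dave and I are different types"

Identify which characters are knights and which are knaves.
Quinn is a knight.
Dave is a knave.
Wendy is a knave.

Verification:
- Quinn (knight) says "Wendy is a liar" - this is TRUE because Wendy is a knave.
- Dave (knave) says "Wendy and I are different types" - this is FALSE (a lie) because Dave is a knave and Wendy is a knave.
- Wendy (knave) says "Dave and I are different types" - this is FALSE (a lie) because Wendy is a knave and Dave is a knave.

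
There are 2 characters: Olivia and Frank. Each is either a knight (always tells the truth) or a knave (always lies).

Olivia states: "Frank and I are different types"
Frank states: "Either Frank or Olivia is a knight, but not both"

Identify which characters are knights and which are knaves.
Olivia is a knave.
Frank is a knave.

Verification:
- Olivia (knave) says "Frank and I are different types" - this is FALSE (a lie) because Olivia is a knave and Frank is a knave.
- Frank (knave) says "Either Frank or Olivia is a knight, but not both" - this is FALSE (a lie) because Frank is a knave and Olivia is a knave.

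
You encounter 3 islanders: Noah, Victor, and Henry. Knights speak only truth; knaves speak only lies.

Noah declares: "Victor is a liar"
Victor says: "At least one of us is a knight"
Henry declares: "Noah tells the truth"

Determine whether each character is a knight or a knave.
Noah is a knave.
Victor is a knight.
Henry is a knave.

Verification:
- Noah (knave) says "Victor is a liar" - this is FALSE (a lie) because Victor is a knight.
- Victor (knight) says "At least one of us is a knight" - this is TRUE because Victor is a knight.
- Henry (knave) says "Noah tells the truth" - this is FALSE (a lie) because Noah is a knave.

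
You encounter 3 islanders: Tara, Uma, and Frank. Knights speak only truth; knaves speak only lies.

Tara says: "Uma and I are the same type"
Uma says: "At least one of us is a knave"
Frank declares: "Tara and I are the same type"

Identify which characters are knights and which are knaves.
Tara is a knight.
Uma is a knight.
Frank is a knave.

Verification:
- Tara (knight) says "Uma and I are the same type" - this is TRUE because Tara is a knight and Uma is a knight.
- Uma (knight) says "At least one of us is a knave" - this is TRUE because Frank is a knave.
- Frank (knave) says "Tara and I are the same type" - this is FALSE (a lie) because Frank is a knave and Tara is a knight.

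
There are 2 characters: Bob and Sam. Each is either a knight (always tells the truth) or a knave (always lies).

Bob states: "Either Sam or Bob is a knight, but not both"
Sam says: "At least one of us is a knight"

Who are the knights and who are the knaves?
Bob is a knave.
Sam is a knave.

Verification:
- Bob (knave) says "Either Sam or Bob is a knight, but not both" - this is FALSE (a lie) because Sam is a knave and Bob is a knave.
- Sam (knave) says "At least one of us is a knight" - this is FALSE (a lie) because no one is a knight.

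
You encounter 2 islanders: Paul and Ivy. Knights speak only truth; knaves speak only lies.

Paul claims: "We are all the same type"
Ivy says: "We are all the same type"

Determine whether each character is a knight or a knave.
Paul is a knight.
Ivy is a knight.

Verification:
- Paul (knight) says "We are all the same type" - this is TRUE because Paul and Ivy are knights.
- Ivy (knight) says "We are all the same type" - this is TRUE because Paul and Ivy are knights.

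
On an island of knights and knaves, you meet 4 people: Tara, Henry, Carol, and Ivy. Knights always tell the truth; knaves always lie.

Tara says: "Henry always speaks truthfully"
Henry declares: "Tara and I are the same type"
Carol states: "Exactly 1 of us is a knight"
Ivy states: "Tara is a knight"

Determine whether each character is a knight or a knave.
Tara is a knight.
Henry is a knight.
Carol is a knave.
Ivy is a knight.

Verification:
- Tara (knight) says "Henry always speaks truthfully" - this is TRUE because Henry is a knight.
- Henry (knight) says "Tara and I are the same type" - this is TRUE because Henry is a knight and Tara is a knight.
- Carol (knave) says "Exactly 1 of us is a knight" - this is FALSE (a lie) because there are 3 knights.
- Ivy (knight) says "Tara is a knight" - this is TRUE because Tara is a knight.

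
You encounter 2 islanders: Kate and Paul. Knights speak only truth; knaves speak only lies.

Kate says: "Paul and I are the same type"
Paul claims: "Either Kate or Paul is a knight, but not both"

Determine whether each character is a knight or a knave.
Kate is a knave.
Paul is a knight.

Verification:
- Kate (knave) says "Paul and I are the same type" - this is FALSE (a lie) because Kate is a knave and Paul is a knight.
- Paul (knight) says "Either Kate or Paul is a knight, but not both" - this is TRUE because Kate is a knave and Paul is a knight.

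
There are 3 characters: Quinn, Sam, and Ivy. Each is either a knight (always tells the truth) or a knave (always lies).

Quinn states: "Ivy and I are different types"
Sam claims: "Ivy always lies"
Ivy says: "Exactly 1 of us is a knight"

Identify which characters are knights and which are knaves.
Quinn is a knight.
Sam is a knight.
Ivy is a knave.

Verification:
- Quinn (knight) says "Ivy and I are different types" - this is TRUE because Quinn is a knight and Ivy is a knave.
- Sam (knight) says "Ivy always lies" - this is TRUE because Ivy is a knave.
- Ivy (knave) says "Exactly 1 of us is a knight" - this is FALSE (a lie) because there are 2 knights.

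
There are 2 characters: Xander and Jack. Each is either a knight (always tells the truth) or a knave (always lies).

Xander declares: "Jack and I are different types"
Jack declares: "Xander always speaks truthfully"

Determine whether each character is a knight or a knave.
Xander is a knave.
Jack is a knave.

Verification:
- Xander (knave) says "Jack and I are different types" - this is FALSE (a lie) because Xander is a knave and Jack is a knave.
- Jack (knave) says "Xander always speaks truthfully" - this is FALSE (a lie) because Xander is a knave.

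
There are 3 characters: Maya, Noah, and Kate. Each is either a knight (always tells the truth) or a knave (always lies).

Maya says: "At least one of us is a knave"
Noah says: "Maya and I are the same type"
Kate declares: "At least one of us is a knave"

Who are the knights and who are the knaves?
Maya is a knight.
Noah is a knave.
Kate is a knight.

Verification:
- Maya (knight) says "At least one of us is a knave" - this is TRUE because Noah is a knave.
- Noah (knave) says "Maya and I are the same type" - this is FALSE (a lie) because Noah is a knave and Maya is a knight.
- Kate (knight) says "At least one of us is a knave" - this is TRUE because Noah is a knave.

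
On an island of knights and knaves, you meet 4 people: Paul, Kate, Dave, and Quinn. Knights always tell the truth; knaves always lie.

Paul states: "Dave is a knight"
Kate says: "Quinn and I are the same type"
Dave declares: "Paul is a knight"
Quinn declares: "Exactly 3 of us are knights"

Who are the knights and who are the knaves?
Paul is a knight.
Kate is a knave.
Dave is a knight.
Quinn is a knight.

Verification:
- Paul (knight) says "Dave is a knight" - this is TRUE because Dave is a knight.
- Kate (knave) says "Quinn and I are the same type" - this is FALSE (a lie) because Kate is a knave and Quinn is a knight.
- Dave (knight) says "Paul is a knight" - this is TRUE because Paul is a knight.
- Quinn (knight) says "Exactly 3 of us are knights" - this is TRUE because there are 3 knights.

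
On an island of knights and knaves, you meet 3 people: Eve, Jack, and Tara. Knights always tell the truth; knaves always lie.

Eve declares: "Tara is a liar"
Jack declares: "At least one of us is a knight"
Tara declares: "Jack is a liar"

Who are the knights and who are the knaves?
Eve is a knight.
Jack is a knight.
Tara is a knave.

Verification:
- Eve (knight) says "Tara is a liar" - this is TRUE because Tara is a knave.
- Jack (knight) says "At least one of us is a knight" - this is TRUE because Eve and Jack are knights.
- Tara (knave) says "Jack is a liar" - this is FALSE (a lie) because Jack is a knight.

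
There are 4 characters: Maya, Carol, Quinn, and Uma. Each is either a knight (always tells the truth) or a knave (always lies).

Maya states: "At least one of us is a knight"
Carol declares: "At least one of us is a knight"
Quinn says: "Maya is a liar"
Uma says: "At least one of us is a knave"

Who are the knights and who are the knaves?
Maya is a knight.
Carol is a knight.
Quinn is a knave.
Uma is a knight.

Verification:
- Maya (knight) says "At least one of us is a knight" - this is TRUE because Maya, Carol, and Uma are knights.
- Carol (knight) says "At least one of us is a knight" - this is TRUE because Maya, Carol, and Uma are knights.
- Quinn (knave) says "Maya is a liar" - this is FALSE (a lie) because Maya is a knight.
- Uma (knight) says "At least one of us is a knave" - this is TRUE because Quinn is a knave.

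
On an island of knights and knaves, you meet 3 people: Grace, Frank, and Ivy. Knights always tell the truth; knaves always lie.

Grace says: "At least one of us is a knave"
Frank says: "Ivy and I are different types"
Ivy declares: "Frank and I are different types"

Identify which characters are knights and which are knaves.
Grace is a knight.
Frank is a knave.
Ivy is a knave.

Verification:
- Grace (knight) says "At least one of us is a knave" - this is TRUE because Frank and Ivy are knaves.
- Frank (knave) says "Ivy and I are different types" - this is FALSE (a lie) because Frank is a knave and Ivy is a knave.
- Ivy (knave) says "Frank and I are different types" - this is FALSE (a lie) because Ivy is a knave and Frank is a knave.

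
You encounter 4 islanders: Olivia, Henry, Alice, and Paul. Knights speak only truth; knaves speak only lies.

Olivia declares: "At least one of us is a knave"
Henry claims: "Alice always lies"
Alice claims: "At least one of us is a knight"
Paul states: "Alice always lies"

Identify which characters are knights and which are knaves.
Olivia is a knight.
Henry is a knave.
Alice is a knight.
Paul is a knave.

Verification:
- Olivia (knight) says "At least one of us is a knave" - this is TRUE because Henry and Paul are knaves.
- Henry (knave) says "Alice always lies" - this is FALSE (a lie) because Alice is a knight.
- Alice (knight) says "At least one of us is a knight" - this is TRUE because Olivia and Alice are knights.
- Paul (knave) says "Alice always lies" - this is FALSE (a lie) because Alice is a knight.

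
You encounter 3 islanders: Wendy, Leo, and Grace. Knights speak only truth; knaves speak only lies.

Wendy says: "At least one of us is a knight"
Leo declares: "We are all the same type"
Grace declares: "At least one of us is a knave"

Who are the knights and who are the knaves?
Wendy is a knight.
Leo is a knave.
Grace is a knight.

Verification:
- Wendy (knight) says "At least one of us is a knight" - this is TRUE because Wendy and Grace are knights.
- Leo (knave) says "We are all the same type" - this is FALSE (a lie) because Wendy and Grace are knights and Leo is a knave.
- Grace (knight) says "At least one of us is a knave" - this is TRUE because Leo is a knave.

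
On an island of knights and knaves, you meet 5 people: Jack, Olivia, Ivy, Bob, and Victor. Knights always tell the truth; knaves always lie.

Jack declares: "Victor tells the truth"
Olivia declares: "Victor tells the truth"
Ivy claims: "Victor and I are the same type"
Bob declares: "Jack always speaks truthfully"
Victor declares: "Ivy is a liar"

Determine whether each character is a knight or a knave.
Jack is a knight.
Olivia is a knight.
Ivy is a knave.
Bob is a knight.
Victor is a knight.

Verification:
- Jack (knight) says "Victor tells the truth" - this is TRUE because Victor is a knight.
- Olivia (knight) says "Victor tells the truth" - this is TRUE because Victor is a knight.
- Ivy (knave) says "Victor and I are the same type" - this is FALSE (a lie) because Ivy is a knave and Victor is a knight.
- Bob (knight) says "Jack always speaks truthfully" - this is TRUE because Jack is a knight.
- Victor (knight) says "Ivy is a liar" - this is TRUE because Ivy is a knave.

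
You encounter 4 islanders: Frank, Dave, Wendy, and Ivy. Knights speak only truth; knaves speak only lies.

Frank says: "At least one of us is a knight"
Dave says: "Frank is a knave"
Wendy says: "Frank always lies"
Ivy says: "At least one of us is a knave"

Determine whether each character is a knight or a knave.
Frank is a knight.
Dave is a knave.
Wendy is a knave.
Ivy is a knight.

Verification:
- Frank (knight) says "At least one of us is a knight" - this is TRUE because Frank and Ivy are knights.
- Dave (knave) says "Frank is a knave" - this is FALSE (a lie) because Frank is a knight.
- Wendy (knave) says "Frank always lies" - this is FALSE (a lie) because Frank is a knight.
- Ivy (knight) says "At least one of us is a knave" - this is TRUE because Dave and Wendy are knaves.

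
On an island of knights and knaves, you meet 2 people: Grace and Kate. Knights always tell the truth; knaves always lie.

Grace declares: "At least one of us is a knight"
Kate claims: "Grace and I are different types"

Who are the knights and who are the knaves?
Grace is a knave.
Kate is a knave.

Verification:
- Grace (knave) says "At least one of us is a knight" - this is FALSE (a lie) because no one is a knight.
- Kate (knave) says "Grace and I are different types" - this is FALSE (a lie) because Kate is a knave and Grace is a knave.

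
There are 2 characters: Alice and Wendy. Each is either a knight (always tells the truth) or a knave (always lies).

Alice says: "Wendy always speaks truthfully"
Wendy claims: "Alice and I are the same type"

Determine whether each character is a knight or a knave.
Alice is a knight.
Wendy is a knight.

Verification:
- Alice (knight) says "Wendy always speaks truthfully" - this is TRUE because Wendy is a knight.
- Wendy (knight) says "Alice and I are the same type" - this is TRUE because Wendy is a knight and Alice is a knight.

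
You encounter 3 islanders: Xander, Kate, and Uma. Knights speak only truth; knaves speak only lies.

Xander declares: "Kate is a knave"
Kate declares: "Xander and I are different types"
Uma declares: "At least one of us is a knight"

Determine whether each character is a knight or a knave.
Xander is a knave.
Kate is a knight.
Uma is a knight.

Verification:
- Xander (knave) says "Kate is a knave" - this is FALSE (a lie) because Kate is a knight.
- Kate (knight) says "Xander and I are different types" - this is TRUE because Kate is a knight and Xander is a knave.
- Uma (knight) says "At least one of us is a knight" - this is TRUE because Kate and Uma are knights.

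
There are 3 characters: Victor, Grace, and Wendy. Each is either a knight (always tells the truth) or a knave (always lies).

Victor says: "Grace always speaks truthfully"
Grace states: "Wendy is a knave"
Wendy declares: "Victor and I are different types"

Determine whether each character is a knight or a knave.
Victor is a knave.
Grace is a knave.
Wendy is a knight.

Verification:
- Victor (knave) says "Grace always speaks truthfully" - this is FALSE (a lie) because Grace is a knave.
- Grace (knave) says "Wendy is a knave" - this is FALSE (a lie) because Wendy is a knight.
- Wendy (knight) says "Victor and I are different types" - this is TRUE because Wendy is a knight and Victor is a knave.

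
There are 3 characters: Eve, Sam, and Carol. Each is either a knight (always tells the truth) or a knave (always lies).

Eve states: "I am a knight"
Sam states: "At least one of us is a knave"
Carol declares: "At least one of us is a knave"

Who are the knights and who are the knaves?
Eve is a knave.
Sam is a knight.
Carol is a knight.

Verification:
- Eve (knave) says "I am a knight" - this is FALSE (a lie) because Eve is a knave.
- Sam (knight) says "At least one of us is a knave" - this is TRUE because Eve is a knave.
- Carol (knight) says "At least one of us is a knave" - this is TRUE because Eve is a knave.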